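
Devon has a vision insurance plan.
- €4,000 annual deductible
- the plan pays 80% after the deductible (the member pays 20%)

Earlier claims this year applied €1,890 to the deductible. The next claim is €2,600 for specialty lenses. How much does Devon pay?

Deductible still to meet: €4,000 − €1,890 = €2,110.
That leaves €2,600 − €2,110 = €490 for coinsurance.
Coinsurance: €490 × 20% = €98.
Member responsibility: €2,110 + €98 = €2,208.

€2,208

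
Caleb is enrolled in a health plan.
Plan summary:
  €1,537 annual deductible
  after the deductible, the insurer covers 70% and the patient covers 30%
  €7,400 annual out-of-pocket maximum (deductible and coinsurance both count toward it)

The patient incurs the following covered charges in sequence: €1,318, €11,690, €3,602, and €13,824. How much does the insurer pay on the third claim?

€2,521.40

Bill 1, €1,318: entire amount goes to the deductible. Patient pays €1,318; OOP now €1,318. Insurer: €1,318 − €1,318 = €0.
Bill 2, €11,690: €219 to deductible, leaving €11,471; patient's 30% is €3,441.30. Patient pays €3,660.30; OOP now €4,978.30. Insurer: €11,690 − €3,660.30 = €8,029.70.
Bill 3, €3,602: deductible already satisfied, so patient's share is 30% × €3,602 = €1,080.60. Cost to patient: €1,080.60. OOP to date €6,058.90. Insurer: €3,602 − €1,080.60 = €2,521.40.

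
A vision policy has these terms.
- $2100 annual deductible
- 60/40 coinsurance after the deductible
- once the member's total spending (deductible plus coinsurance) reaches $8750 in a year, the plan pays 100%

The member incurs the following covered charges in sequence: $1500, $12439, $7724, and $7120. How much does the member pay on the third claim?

#1 ($1500): fully absorbed by the deductible. Cost to member: $1500. OOP to date $1500.
#2 ($12439): $600 finishes the deductible; $11839 goes to coinsurance; coinsurance $11839 × 40% = $4735.60. Member pays $5335.60; OOP now $6835.60.
#3 ($7724): deductible already satisfied, so member's share is 40% × $7724 = $3089.60. Adding that to $6835.60 gives $9925.20, past the $8750 cap; member pays only $8750 − $6835.60 = $1914.40.

$1914.40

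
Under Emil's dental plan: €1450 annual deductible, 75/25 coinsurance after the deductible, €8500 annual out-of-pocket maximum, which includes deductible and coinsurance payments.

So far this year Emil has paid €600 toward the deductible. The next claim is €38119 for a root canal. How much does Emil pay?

Deductible still to meet: €1450 − €600 = €850.
That leaves €38119 − €850 = €37269 for coinsurance.
25% of €37269 = €9317.25 falls to the patient.
So the patient owes €850 + €9317.25 = €10167.25 before any cap.
Adding €10167.25 to the €600 already spent would give €10767.25, which exceeds the €8500 cap; the patient pays just €8500 − €600 = €7900.

€7900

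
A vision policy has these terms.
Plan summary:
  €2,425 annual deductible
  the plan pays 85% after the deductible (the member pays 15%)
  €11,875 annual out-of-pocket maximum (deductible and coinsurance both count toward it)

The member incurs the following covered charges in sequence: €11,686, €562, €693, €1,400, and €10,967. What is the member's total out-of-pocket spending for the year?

#1 (€11,686): deductible takes €2,425, €9,261 remains; coinsurance €9,261 × 15% = €1,389.15. Member pays €3,814.15; OOP now €3,814.15.
#2 (€562): deductible met; 15% of €562 = €84.30. Member pays €84.30; OOP now €3,898.45.
#3 (€693): deductible already satisfied, so member's share is 15% × €693 = €103.95. Member pays €103.95; OOP now €4,002.40.
#4 (€1,400): deductible already satisfied, so member's share is 15% × €1,400 = €210. Member owes €210 (running OOP €4,212.40).
#5 (€10,967): 15% coinsurance on €10,967 = €1,645.05. Member owes €1,645.05 (running OOP €5,857.45).
Total paid by the member: €3,814.15 + €84.30 + €103.95 + €210 + €1,645.05 = €5,857.45.

€5,857.45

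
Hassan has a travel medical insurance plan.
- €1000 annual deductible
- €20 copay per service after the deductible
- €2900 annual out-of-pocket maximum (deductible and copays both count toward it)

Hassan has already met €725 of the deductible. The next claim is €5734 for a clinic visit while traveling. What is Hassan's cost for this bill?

Deductible still to meet: €1000 − €725 = €275.
The remaining €5459 (= €5734 − €275) moves to the copay.
Copay on this service: €20.
That puts the traveler's cost at €275 + €20 = €295 before any cap.
Year-to-date out-of-pocket becomes €725 + €295 = €1020, still under the €2900 maximum, so no cap applies.

€295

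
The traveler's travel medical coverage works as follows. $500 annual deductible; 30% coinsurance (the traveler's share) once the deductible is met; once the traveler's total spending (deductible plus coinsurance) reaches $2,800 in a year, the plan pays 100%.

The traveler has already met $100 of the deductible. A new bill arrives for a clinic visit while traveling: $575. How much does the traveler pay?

$100 of the $500 deductible is already met, leaving $400.
The remaining $175 (= $575 − $400) moves to coinsurance.
30% of $175 = $52.50 falls to the traveler.
That puts the traveler's cost at $400 + $52.50 = $452.50 before any cap.
Cumulative spending $100 + $452.50 = $552.50 stays under the $2,800 maximum.

$452.50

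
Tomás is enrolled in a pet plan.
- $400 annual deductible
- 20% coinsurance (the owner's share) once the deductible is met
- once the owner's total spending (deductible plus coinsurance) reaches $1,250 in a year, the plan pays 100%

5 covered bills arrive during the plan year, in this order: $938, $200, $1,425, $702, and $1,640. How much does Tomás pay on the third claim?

$285

#1 ($938): deductible takes $400, $538 remains; 20% of $538 = $107.60. Cost to owner: $507.60. OOP to date $507.60.
#2 ($200): deductible already satisfied, so owner's share is 20% × $200 = $40. Owner pays $40; OOP now $547.60.
#3 ($1,425): deductible met; 20% of $1,425 = $285. Owner pays $285; OOP now $832.60.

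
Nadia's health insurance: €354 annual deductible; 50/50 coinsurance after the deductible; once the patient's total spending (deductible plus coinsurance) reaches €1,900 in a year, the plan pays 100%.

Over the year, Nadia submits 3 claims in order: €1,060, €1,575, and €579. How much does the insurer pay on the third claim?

Claim 1 — €1,060: deductible takes €354, €706 remains; coinsurance €706 × 50% = €353. Patient pays €707; OOP now €707. Plan pays €1,060 − €707 = €353.
Claim 2 — €1,575: deductible met; 50% of €1,575 = €787.50. Patient owes €787.50 (running OOP €1,494.50). Insurer: €1,575 − €787.50 = €787.50.
Claim 3 — €579: deductible met; 50% of €579 = €289.50. Cost to patient: €289.50. OOP to date €1,784. Plan pays €579 − €289.50 = €289.50.

€289.50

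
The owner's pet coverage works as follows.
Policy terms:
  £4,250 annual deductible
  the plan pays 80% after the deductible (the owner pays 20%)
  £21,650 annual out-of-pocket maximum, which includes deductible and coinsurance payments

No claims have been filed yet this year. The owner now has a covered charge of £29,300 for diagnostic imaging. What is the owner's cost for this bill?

Deductible not yet touched, so the first £4,250 of the bill goes to the deductible.
That leaves £29,300 − £4,250 = £25,050 for coinsurance.
20% of £25,050 = £5,010 falls to the owner.
Owner responsibility before any cap: £4,250 + £5,010 = £9,260.
Year-to-date out-of-pocket becomes £0 + £9,260 = £9,260, still under the £21,650 maximum, so no cap applies.

£9,260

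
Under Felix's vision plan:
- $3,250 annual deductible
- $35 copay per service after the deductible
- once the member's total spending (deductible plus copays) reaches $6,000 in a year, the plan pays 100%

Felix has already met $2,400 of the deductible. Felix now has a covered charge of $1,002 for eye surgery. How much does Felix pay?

$885

Deductible still to meet: $3,250 − $2,400 = $850.
The remaining $152 (= $1,002 − $850) moves to the copay.
Copay on this service: $35.
That puts the member's cost at $850 + $35 = $885 before any cap.
Total out-of-pocket so far would be $2,400 + $885 = $3,285, below the $6,000 cap — no reduction.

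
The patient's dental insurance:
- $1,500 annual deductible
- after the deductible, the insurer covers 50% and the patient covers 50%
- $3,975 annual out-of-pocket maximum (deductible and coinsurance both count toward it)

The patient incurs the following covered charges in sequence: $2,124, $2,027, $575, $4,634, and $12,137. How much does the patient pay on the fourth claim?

Claim 1 ($2,124): deductible takes $1,500, $624 remains; 50% of $624 = $312. Patient pays $1,812; OOP now $1,812.
Claim 2 ($2,027): deductible met; 50% of $2,027 = $1,013.50. Patient pays $1,013.50; OOP now $2,825.50.
Claim 3 ($575): 50% coinsurance on $575 = $287.50. Patient pays $287.50; OOP now $3,113.
Claim 4 ($4,634): deductible met; 50% of $4,634 = $2,317. Adding that to $3,113 gives $5,430, past the $3,975 cap; patient pays only $3,975 − $3,113 = $862.

$862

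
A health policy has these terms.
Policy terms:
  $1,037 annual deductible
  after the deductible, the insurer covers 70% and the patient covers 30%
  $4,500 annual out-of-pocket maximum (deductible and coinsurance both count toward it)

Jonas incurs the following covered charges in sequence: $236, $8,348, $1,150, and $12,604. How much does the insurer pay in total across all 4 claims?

$17,838

#1 ($236): all of it applies to the deductible. Patient pays $236; OOP now $236. Insurer: $236 − $236 = $0.
#2 ($8,348): $801 finishes the deductible; $7,547 goes to coinsurance; coinsurance $7,547 × 30% = $2,264.10. Cost to patient: $3,065.10. OOP to date $3,301.10. Plan pays $8,348 − $3,065.10 = $5,282.90.
#3 ($1,150): deductible met; 30% of $1,150 = $345. Cost to patient: $345. OOP to date $3,646.10. Plan pays $1,150 − $345 = $805.
#4 ($12,604): 30% coinsurance on $12,604 = $3,781.20. Adding that to $3,646.10 gives $7,427.30, past the $4,500 cap; patient pays only $4,500 − $3,646.10 = $853.90. Insurer: $12,604 − $853.90 = $11,750.10.
Insurer total: $0 + $5,282.90 + $805 + $11,750.10 = $17,838.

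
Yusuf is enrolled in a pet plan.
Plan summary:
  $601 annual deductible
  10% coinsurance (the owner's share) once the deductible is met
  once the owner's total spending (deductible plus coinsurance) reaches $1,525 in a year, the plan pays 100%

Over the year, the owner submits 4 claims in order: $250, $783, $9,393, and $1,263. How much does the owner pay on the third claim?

Claim 1 — $250: all of it applies to the deductible. Cost to owner: $250. OOP to date $250.
Claim 2 — $783: $351 to deductible, leaving $432; coinsurance $432 × 10% = $43.20. Owner pays $394.20; OOP now $644.20.
Claim 3 — $9,393: deductible met; 10% of $9,393 = $939.30. OOP would hit $1,583.50 > $1,525, so the cap limits the owner to $1,525 − $644.20 = $880.80.

$880.80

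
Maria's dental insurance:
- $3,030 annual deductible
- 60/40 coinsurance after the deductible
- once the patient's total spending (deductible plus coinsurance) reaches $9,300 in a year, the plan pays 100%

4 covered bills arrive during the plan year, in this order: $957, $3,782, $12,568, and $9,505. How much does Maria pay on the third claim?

Bill 1, $957: fully absorbed by the deductible. Patient owes $957 (running OOP $957).
Bill 2, $3,782: $2,073 finishes the deductible; $1,709 goes to coinsurance; 40% of $1,709 = $683.60. Cost to patient: $2,756.60. OOP to date $3,713.60.
Bill 3, $12,568: 40% coinsurance on $12,568 = $5,027.20. Patient owes $5,027.20 (running OOP $8,740.80).

$5,027.20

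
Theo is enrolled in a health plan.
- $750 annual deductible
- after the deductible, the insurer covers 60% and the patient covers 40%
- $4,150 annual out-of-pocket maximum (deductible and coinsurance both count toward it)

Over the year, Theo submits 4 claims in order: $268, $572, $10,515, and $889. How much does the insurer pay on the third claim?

$7,151

Claim 1 — $268: entire amount goes to the deductible. Patient pays $268; OOP now $268. Insurer: $268 − $268 = $0.
Claim 2 — $572: $482 finishes the deductible; $90 goes to coinsurance; 40% of $90 = $36. Cost to patient: $518. OOP to date $786. Plan pays $572 − $518 = $54.
Claim 3 — $10,515: deductible already satisfied, so patient's share is 40% × $10,515 = $4,206. Adding that to $786 gives $4,992, past the $4,150 cap; patient pays only $4,150 − $786 = $3,364. Insurer: $10,515 − $3,364 = $7,151.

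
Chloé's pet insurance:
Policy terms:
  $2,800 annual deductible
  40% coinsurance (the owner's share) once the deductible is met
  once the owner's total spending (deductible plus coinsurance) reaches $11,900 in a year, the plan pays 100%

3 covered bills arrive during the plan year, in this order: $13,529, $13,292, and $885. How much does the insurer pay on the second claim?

Claim 1 — $13,529: $2,800 to deductible, leaving $10,729; 40% of $10,729 = $4,291.60. Owner pays $7,091.60; OOP now $7,091.60. Plan pays $13,529 − $7,091.60 = $6,437.40.
Claim 2 — $13,292: deductible already satisfied, so owner's share is 40% × $13,292 = $5,316.80. That would push OOP to $12,408.40, over the $11,900 cap, so owner pays $11,900 − $7,091.60 = $4,808.40. Plan pays $13,292 − $4,808.40 = $8,483.60.

$8,483.60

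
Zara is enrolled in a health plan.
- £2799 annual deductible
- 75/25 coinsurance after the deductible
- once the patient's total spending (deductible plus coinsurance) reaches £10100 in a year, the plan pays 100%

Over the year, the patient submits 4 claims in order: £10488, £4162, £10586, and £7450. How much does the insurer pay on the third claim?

£7939.50

Claim 1 — £10488: £2799 to deductible, leaving £7689; patient's 25% is £1922.25. Patient pays £4721.25; OOP now £4721.25. Plan pays £10488 − £4721.25 = £5766.75.
Claim 2 — £4162: deductible met; 25% of £4162 = £1040.50. Cost to patient: £1040.50. OOP to date £5761.75. Insurer: £4162 − £1040.50 = £3121.50.
Claim 3 — £10586: deductible already satisfied, so patient's share is 25% × £10586 = £2646.50. Patient owes £2646.50 (running OOP £8408.25). Plan pays £10586 − £2646.50 = £7939.50.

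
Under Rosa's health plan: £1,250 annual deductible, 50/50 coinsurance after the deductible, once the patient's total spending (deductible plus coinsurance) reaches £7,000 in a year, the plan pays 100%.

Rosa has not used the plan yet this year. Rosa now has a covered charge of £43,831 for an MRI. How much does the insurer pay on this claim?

£36,831

The full £1,250 deductible is still open; £1,250 of this bill applies to it.
The remaining £42,581 (= £43,831 − £1,250) moves to coinsurance.
50% of £42,581 = £21,290.50 falls to the patient.
Patient responsibility before any cap: £1,250 + £21,290.50 = £22,540.50.
Year-to-date out-of-pocket would reach £0 + £22,540.50 = £22,540.50, above the £7,000 maximum, so the patient pays only £7,000 − £0 = £7,000.
Insurer pays the balance: £43,831 − £7,000 = £36,831.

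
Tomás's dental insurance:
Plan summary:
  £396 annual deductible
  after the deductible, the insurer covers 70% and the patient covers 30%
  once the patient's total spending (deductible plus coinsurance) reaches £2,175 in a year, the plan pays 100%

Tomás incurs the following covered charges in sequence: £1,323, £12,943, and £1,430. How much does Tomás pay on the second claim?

Bill 1, £1,323: £396 finishes the deductible; £927 goes to coinsurance; coinsurance £927 × 30% = £278.10. Cost to patient: £674.10. OOP to date £674.10.
Bill 2, £12,943: 30% coinsurance on £12,943 = £3,882.90. OOP would hit £4,557 > £2,175, so the cap limits the patient to £2,175 − £674.10 = £1,500.90.

£1,500.90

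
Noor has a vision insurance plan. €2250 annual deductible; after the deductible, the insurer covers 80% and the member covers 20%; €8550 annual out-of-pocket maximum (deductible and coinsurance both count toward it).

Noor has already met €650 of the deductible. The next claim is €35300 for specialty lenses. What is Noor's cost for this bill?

€650 of the €2250 deductible is already met, leaving €1600.
After the €1600 deductible portion, €35300 − €1600 = €33700 is subject to coinsurance.
20% of €33700 = €6740 falls to the member.
Member responsibility before any cap: €1600 + €6740 = €8340.
That would bring total out-of-pocket to €8990, past the €8550 cap. The member is capped at €8550 − €650 = €7900 on this claim.

€7900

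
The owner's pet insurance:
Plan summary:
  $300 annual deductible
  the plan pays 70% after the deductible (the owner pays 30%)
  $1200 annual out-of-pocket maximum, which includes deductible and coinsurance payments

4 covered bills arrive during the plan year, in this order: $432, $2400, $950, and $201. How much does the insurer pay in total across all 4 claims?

$2783

Claim 1 — $432: $300 finishes the deductible; $132 goes to coinsurance; owner's 30% is $39.60. Cost to owner: $339.60. OOP to date $339.60. Insurer: $432 − $339.60 = $92.40.
Claim 2 — $2400: 30% coinsurance on $2400 = $720. Owner pays $720; OOP now $1059.60. Insurer: $2400 − $720 = $1680.
Claim 3 — $950: deductible already satisfied, so owner's share is 30% × $950 = $285. Adding that to $1059.60 gives $1344.60, past the $1200 cap; owner pays only $1200 − $1059.60 = $140.40. Insurer: $950 − $140.40 = $809.60.
Claim 4 — $201: deductible met; 30% of $201 = $60.30. That would push OOP to $1260.30, over the $1200 cap, so owner pays $1200 − $1200 = $0. Insurer: $201 − $0 = $201.
Insurer total: $92.40 + $1680 + $809.60 + $201 = $2783.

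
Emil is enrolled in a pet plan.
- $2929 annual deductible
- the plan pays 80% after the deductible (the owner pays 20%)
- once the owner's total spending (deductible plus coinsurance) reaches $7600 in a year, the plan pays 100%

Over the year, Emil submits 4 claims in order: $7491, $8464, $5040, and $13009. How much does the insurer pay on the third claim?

Claim 1 ($7491): $2929 to deductible, leaving $4562; owner's 20% is $912.40. Owner owes $3841.40 (running OOP $3841.40). Plan pays $7491 − $3841.40 = $3649.60.
Claim 2 ($8464): deductible met; 20% of $8464 = $1692.80. Owner pays $1692.80; OOP now $5534.20. Insurer: $8464 − $1692.80 = $6771.20.
Claim 3 ($5040): deductible already satisfied, so owner's share is 20% × $5040 = $1008. Owner owes $1008 (running OOP $6542.20). Insurer: $5040 − $1008 = $4032.

$4032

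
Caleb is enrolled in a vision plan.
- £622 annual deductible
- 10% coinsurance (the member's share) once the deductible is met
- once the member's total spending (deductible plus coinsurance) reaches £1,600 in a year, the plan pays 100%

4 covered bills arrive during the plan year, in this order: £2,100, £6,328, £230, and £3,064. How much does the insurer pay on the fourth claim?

#1 (£2,100): £622 finishes the deductible; £1,478 goes to coinsurance; coinsurance £1,478 × 10% = £147.80. Cost to member: £769.80. OOP to date £769.80. Insurer: £2,100 − £769.80 = £1,330.20.
#2 (£6,328): deductible met; 10% of £6,328 = £632.80. Member pays £632.80; OOP now £1,402.60. Plan pays £6,328 − £632.80 = £5,695.20.
#3 (£230): deductible already satisfied, so member's share is 10% × £230 = £23. Cost to member: £23. OOP to date £1,425.60. Insurer: £230 − £23 = £207.
#4 (£3,064): deductible met; 10% of £3,064 = £306.40. Adding that to £1,425.60 gives £1,732, past the £1,600 cap; member pays only £1,600 − £1,425.60 = £174.40. Plan pays £3,064 − £174.40 = £2,889.60.

£2,889.60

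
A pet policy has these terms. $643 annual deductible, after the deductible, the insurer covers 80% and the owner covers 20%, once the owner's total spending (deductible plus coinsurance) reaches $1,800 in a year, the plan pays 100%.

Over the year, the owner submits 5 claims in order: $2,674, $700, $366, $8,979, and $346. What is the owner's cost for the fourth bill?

#1 ($2,674): $643 to deductible, leaving $2,031; owner's 20% is $406.20. Cost to owner: $1,049.20. OOP to date $1,049.20.
#2 ($700): deductible met; 20% of $700 = $140. Cost to owner: $140. OOP to date $1,189.20.
#3 ($366): 20% coinsurance on $366 = $73.20. Owner owes $73.20 (running OOP $1,262.40).
#4 ($8,979): 20% coinsurance on $8,979 = $1,795.80. OOP would hit $3,058.20 > $1,800, so the cap limits the owner to $1,800 − $1,262.40 = $537.60.

$537.60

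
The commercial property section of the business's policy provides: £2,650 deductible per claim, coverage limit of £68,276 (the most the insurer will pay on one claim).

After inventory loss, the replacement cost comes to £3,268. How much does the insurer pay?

£618

Less the £2,650 deductible: £3,268 − £2,650 = £618.
£618 ≤ £68,276, so the limit doesn't bind; insurer pays £618.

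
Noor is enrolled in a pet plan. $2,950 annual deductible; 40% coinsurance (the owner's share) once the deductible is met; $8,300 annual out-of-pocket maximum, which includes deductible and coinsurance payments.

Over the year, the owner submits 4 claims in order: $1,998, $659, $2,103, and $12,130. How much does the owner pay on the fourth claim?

Claim 1 ($1,998): fully absorbed by the deductible. Cost to owner: $1,998. OOP to date $1,998.
Claim 2 ($659): all of it applies to the deductible. Owner pays $659; OOP now $2,657.
Claim 3 ($2,103): $293 finishes the deductible; $1,810 goes to coinsurance; owner's 40% is $724. Cost to owner: $1,017. OOP to date $3,674.
Claim 4 ($12,130): 40% coinsurance on $12,130 = $4,852. OOP would hit $8,526 > $8,300, so the cap limits the owner to $8,300 − $3,674 = $4,626.

$4,626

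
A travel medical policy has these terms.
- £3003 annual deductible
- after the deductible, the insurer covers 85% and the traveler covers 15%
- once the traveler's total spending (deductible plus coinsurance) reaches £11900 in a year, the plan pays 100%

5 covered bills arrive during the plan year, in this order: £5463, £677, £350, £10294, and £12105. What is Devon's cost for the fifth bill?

£1815.75

Claim 1 — £5463: £3003 to deductible, leaving £2460; coinsurance £2460 × 15% = £369. Cost to traveler: £3372. OOP to date £3372.
Claim 2 — £677: 15% coinsurance on £677 = £101.55. Cost to traveler: £101.55. OOP to date £3473.55.
Claim 3 — £350: deductible already satisfied, so traveler's share is 15% × £350 = £52.50. Traveler owes £52.50 (running OOP £3526.05).
Claim 4 — £10294: deductible met; 15% of £10294 = £1544.10. Cost to traveler: £1544.10. OOP to date £5070.15.
Claim 5 — £12105: deductible met; 15% of £12105 = £1815.75. Traveler owes £1815.75 (running OOP £6885.90).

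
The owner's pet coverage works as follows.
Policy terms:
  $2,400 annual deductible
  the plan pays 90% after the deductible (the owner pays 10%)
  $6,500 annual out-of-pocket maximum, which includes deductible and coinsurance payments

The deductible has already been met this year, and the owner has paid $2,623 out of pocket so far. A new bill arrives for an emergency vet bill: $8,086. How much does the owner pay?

$808.60

The deductible is already satisfied, so the full bill goes to coinsurance.
Coinsurance: $8,086 × 10% = $808.60.
Cumulative spending $2,623 + $808.60 = $3,431.60 stays under the $6,500 maximum.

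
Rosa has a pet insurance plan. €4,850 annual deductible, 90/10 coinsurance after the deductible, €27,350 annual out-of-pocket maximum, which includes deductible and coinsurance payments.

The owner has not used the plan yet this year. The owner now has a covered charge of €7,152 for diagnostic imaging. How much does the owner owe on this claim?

The full €4,850 deductible is still open; €4,850 of this bill applies to it.
The remaining €2,302 (= €7,152 − €4,850) moves to coinsurance.
Coinsurance: €2,302 × 10% = €230.20.
Owner responsibility before any cap: €4,850 + €230.20 = €5,080.20.
Total out-of-pocket so far would be €0 + €5,080.20 = €5,080.20, below the €27,350 cap — no reduction.

€5,080.20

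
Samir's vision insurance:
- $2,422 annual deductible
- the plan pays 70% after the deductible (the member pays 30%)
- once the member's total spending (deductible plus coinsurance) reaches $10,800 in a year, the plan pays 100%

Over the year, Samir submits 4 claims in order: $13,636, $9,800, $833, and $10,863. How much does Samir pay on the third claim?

$249.90

Claim 1 ($13,636): $2,422 finishes the deductible; $11,214 goes to coinsurance; 30% of $11,214 = $3,364.20. Member pays $5,786.20; OOP now $5,786.20.
Claim 2 ($9,800): deductible met; 30% of $9,800 = $2,940. Member pays $2,940; OOP now $8,726.20.
Claim 3 ($833): deductible met; 30% of $833 = $249.90. Member owes $249.90 (running OOP $8,976.10).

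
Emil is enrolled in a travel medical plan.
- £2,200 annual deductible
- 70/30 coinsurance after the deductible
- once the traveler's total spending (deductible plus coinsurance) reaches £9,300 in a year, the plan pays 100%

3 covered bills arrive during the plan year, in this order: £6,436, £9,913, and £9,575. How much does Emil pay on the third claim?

#1 (£6,436): deductible takes £2,200, £4,236 remains; 30% of £4,236 = £1,270.80. Cost to traveler: £3,470.80. OOP to date £3,470.80.
#2 (£9,913): 30% coinsurance on £9,913 = £2,973.90. Cost to traveler: £2,973.90. OOP to date £6,444.70.
#3 (£9,575): deductible met; 30% of £9,575 = £2,872.50. Adding that to £6,444.70 gives £9,317.20, past the £9,300 cap; traveler pays only £9,300 − £6,444.70 = £2,855.30.

£2,855.30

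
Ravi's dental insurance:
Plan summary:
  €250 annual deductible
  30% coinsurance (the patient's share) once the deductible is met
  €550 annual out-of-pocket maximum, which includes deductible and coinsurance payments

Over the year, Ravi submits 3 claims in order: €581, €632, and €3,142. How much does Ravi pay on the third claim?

Claim 1 — €581: €250 finishes the deductible; €331 goes to coinsurance; 30% of €331 = €99.30. Cost to patient: €349.30. OOP to date €349.30.
Claim 2 — €632: 30% coinsurance on €632 = €189.60. Patient pays €189.60; OOP now €538.90.
Claim 3 — €3,142: deductible met; 30% of €3,142 = €942.60. OOP would hit €1,481.50 > €550, so the cap limits the patient to €550 − €538.90 = €11.10.

€11.10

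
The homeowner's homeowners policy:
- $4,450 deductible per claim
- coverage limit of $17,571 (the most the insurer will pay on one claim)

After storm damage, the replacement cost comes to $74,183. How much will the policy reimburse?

After the deductible, $74,183 − $4,450 = $69,733 remains.
Since $69,733 > $17,571, the payout is capped at $17,571.

$17,571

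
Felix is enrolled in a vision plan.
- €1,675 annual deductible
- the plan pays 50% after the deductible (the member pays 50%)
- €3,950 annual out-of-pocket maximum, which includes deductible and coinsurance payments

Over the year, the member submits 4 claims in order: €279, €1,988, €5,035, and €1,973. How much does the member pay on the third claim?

€1,979

#1 (€279): entire amount goes to the deductible. Cost to member: €279. OOP to date €279.
#2 (€1,988): deductible takes €1,396, €592 remains; member's 50% is €296. Cost to member: €1,692. OOP to date €1,971.
#3 (€5,035): 50% coinsurance on €5,035 = €2,517.50. OOP would hit €4,488.50 > €3,950, so the cap limits the member to €3,950 − €1,971 = €1,979.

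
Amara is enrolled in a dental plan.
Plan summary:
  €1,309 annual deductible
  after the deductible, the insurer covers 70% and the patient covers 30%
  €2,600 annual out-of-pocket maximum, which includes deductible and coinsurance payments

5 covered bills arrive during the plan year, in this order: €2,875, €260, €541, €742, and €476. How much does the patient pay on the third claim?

€162.30

#1 (€2,875): €1,309 to deductible, leaving €1,566; patient's 30% is €469.80. Patient pays €1,778.80; OOP now €1,778.80.
#2 (€260): deductible already satisfied, so patient's share is 30% × €260 = €78. Patient pays €78; OOP now €1,856.80.
#3 (€541): 30% coinsurance on €541 = €162.30. Cost to patient: €162.30. OOP to date €2,019.10.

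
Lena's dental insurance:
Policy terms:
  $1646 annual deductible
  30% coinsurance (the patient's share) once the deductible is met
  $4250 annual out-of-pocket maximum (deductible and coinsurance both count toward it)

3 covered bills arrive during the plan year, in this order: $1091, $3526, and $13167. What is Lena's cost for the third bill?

Claim 1 ($1091): entire amount goes to the deductible. Patient pays $1091; OOP now $1091.
Claim 2 ($3526): $555 to deductible, leaving $2971; patient's 30% is $891.30. Cost to patient: $1446.30. OOP to date $2537.30.
Claim 3 ($13167): deductible met; 30% of $13167 = $3950.10. That would push OOP to $6487.40, over the $4250 cap, so patient pays $4250 − $2537.30 = $1712.70.

$1712.70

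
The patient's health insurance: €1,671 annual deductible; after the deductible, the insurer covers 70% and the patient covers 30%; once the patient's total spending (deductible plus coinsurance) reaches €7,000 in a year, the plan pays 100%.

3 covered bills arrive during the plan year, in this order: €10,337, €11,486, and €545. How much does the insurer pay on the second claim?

Bill 1, €10,337: €1,671 to deductible, leaving €8,666; coinsurance €8,666 × 30% = €2,599.80. Patient owes €4,270.80 (running OOP €4,270.80). Insurer: €10,337 − €4,270.80 = €6,066.20.
Bill 2, €11,486: 30% coinsurance on €11,486 = €3,445.80. Adding that to €4,270.80 gives €7,716.60, past the €7,000 cap; patient pays only €7,000 − €4,270.80 = €2,729.20. Plan pays €11,486 − €2,729.20 = €8,756.80.

€8,756.80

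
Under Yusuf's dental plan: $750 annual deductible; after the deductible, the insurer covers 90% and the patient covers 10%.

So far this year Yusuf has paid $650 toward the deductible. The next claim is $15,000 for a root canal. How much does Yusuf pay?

$1,590

Deductible still to meet: $750 − $650 = $100.
That leaves $15,000 − $100 = $14,900 for coinsurance.
Patient's 10% share of $14,900 is $1,490.
That puts the patient's cost at $100 + $1,490 = $1,590.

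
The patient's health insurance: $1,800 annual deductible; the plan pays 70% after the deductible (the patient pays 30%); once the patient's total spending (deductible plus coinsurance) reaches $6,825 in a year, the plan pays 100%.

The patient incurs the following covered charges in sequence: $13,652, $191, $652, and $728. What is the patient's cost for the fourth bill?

Bill 1, $13,652: $1,800 to deductible, leaving $11,852; 30% of $11,852 = $3,555.60. Patient owes $5,355.60 (running OOP $5,355.60).
Bill 2, $191: deductible already satisfied, so patient's share is 30% × $191 = $57.30. Patient owes $57.30 (running OOP $5,412.90).
Bill 3, $652: deductible already satisfied, so patient's share is 30% × $652 = $195.60. Patient owes $195.60 (running OOP $5,608.50).
Bill 4, $728: 30% coinsurance on $728 = $218.40. Patient pays $218.40; OOP now $5,826.90.

$218.40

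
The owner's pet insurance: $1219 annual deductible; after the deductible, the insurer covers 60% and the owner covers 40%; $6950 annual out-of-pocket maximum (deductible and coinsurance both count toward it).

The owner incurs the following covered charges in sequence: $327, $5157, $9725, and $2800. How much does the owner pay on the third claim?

Claim 1 — $327: entire amount goes to the deductible. Cost to owner: $327. OOP to date $327.
Claim 2 — $5157: $892 finishes the deductible; $4265 goes to coinsurance; owner's 40% is $1706. Owner pays $2598; OOP now $2925.
Claim 3 — $9725: 40% coinsurance on $9725 = $3890. Owner owes $3890 (running OOP $6815).

$3890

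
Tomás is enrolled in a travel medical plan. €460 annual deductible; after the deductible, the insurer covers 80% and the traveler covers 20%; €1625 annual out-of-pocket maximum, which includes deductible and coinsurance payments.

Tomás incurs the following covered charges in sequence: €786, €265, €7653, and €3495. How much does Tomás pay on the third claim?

€1046.80

Claim 1 (€786): €460 to deductible, leaving €326; coinsurance €326 × 20% = €65.20. Cost to traveler: €525.20. OOP to date €525.20.
Claim 2 (€265): deductible already satisfied, so traveler's share is 20% × €265 = €53. Traveler pays €53; OOP now €578.20.
Claim 3 (€7653): deductible already satisfied, so traveler's share is 20% × €7653 = €1530.60. That would push OOP to €2108.80, over the €1625 cap, so traveler pays €1625 − €578.20 = €1046.80.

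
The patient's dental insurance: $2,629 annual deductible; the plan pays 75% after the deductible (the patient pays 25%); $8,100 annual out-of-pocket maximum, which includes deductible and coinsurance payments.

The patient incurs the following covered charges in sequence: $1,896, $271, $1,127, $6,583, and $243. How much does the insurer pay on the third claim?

Claim 1 ($1,896): all of it applies to the deductible. Cost to patient: $1,896. OOP to date $1,896. Insurer: $1,896 − $1,896 = $0.
Claim 2 ($271): all of it applies to the deductible. Patient owes $271 (running OOP $2,167). Insurer: $271 − $271 = $0.
Claim 3 ($1,127): $462 finishes the deductible; $665 goes to coinsurance; coinsurance $665 × 25% = $166.25. Patient pays $628.25; OOP now $2,795.25. Insurer: $1,127 − $628.25 = $498.75.

$498.75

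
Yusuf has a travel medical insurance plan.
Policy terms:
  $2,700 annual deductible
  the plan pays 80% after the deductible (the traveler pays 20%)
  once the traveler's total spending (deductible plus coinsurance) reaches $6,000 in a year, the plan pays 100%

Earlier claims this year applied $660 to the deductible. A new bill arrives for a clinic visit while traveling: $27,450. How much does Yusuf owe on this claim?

$5,340

Deductible still to meet: $2,700 − $660 = $2,040.
After the $2,040 deductible portion, $27,450 − $2,040 = $25,410 is subject to coinsurance.
Coinsurance: $25,410 × 20% = $5,082.
That puts the traveler's cost at $2,040 + $5,082 = $7,122 before any cap.
That would bring total out-of-pocket to $7,782, past the $6,000 cap. The traveler is capped at $6,000 − $660 = $5,340 on this claim.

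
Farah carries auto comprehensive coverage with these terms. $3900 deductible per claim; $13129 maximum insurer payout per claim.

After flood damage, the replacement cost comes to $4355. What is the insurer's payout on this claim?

Subtract the deductible: $4355 − $3900 = $455.
$455 is within the $13129 limit, so the insurer pays $455.

$455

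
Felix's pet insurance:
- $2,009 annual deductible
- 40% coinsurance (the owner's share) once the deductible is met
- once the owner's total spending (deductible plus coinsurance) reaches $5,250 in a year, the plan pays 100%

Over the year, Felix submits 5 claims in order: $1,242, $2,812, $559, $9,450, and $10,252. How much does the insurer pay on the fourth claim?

#1 ($1,242): all of it applies to the deductible. Owner pays $1,242; OOP now $1,242. Plan pays $1,242 − $1,242 = $0.
#2 ($2,812): $767 to deductible, leaving $2,045; coinsurance $2,045 × 40% = $818. Owner owes $1,585 (running OOP $2,827). Insurer: $2,812 − $1,585 = $1,227.
#3 ($559): deductible met; 40% of $559 = $223.60. Cost to owner: $223.60. OOP to date $3,050.60. Insurer: $559 − $223.60 = $335.40.
#4 ($9,450): deductible met; 40% of $9,450 = $3,780. Adding that to $3,050.60 gives $6,830.60, past the $5,250 cap; owner pays only $5,250 − $3,050.60 = $2,199.40. Insurer: $9,450 − $2,199.40 = $7,250.60.

$7,250.60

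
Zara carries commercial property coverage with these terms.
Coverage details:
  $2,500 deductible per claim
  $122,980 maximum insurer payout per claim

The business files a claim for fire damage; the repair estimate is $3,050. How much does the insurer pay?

Subtract the deductible: $3,050 − $2,500 = $550.
$550 is within the $122,980 limit, so the insurer pays $550.

$550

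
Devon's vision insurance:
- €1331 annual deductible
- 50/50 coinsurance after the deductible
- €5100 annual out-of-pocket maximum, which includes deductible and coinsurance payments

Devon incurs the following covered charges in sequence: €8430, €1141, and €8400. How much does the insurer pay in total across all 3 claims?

€12871

#1 (€8430): €1331 finishes the deductible; €7099 goes to coinsurance; coinsurance €7099 × 50% = €3549.50. Cost to member: €4880.50. OOP to date €4880.50. Plan pays €8430 − €4880.50 = €3549.50.
#2 (€1141): 50% coinsurance on €1141 = €570.50. Adding that to €4880.50 gives €5451, past the €5100 cap; member pays only €5100 − €4880.50 = €219.50. Insurer: €1141 − €219.50 = €921.50.
#3 (€8400): deductible already satisfied, so member's share is 50% × €8400 = €4200. OOP would hit €9300 > €5100, so the cap limits the member to €5100 − €5100 = €0. Insurer: €8400 − €0 = €8400.
Insurer total = bills − member's total = €17971 − €5100 = €12871.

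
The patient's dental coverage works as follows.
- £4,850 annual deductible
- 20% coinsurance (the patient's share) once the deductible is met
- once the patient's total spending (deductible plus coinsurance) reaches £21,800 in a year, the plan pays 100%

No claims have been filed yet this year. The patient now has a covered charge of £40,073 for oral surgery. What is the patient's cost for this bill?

£11,894.60

Nothing has been paid toward the £4,850 deductible, so the first £4,850 of this charge is applied there.
After the £4,850 deductible portion, £40,073 − £4,850 = £35,223 is subject to coinsurance.
Coinsurance: £35,223 × 20% = £7,044.60.
That puts the patient's cost at £4,850 + £7,044.60 = £11,894.60 before any cap.
Year-to-date out-of-pocket becomes £0 + £11,894.60 = £11,894.60, still under the £21,800 maximum, so no cap applies.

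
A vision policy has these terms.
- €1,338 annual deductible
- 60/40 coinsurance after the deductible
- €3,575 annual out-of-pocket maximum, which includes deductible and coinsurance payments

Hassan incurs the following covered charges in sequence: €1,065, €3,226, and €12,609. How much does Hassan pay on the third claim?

Bill 1, €1,065: all of it applies to the deductible. Cost to member: €1,065. OOP to date €1,065.
Bill 2, €3,226: deductible takes €273, €2,953 remains; member's 40% is €1,181.20. Member owes €1,454.20 (running OOP €2,519.20).
Bill 3, €12,609: 40% coinsurance on €12,609 = €5,043.60. OOP would hit €7,562.80 > €3,575, so the cap limits the member to €3,575 − €2,519.20 = €1,055.80.

€1,055.80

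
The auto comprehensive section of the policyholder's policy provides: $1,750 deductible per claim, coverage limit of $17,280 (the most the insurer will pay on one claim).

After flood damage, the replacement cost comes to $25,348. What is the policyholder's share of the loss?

Less the $1,750 deductible: $25,348 − $1,750 = $23,598.
The $17,280 per-incident cap binds; insurer pays $17,280.
Policyholder's share is the uncovered remainder: $25,348 − $17,280 = $8,068.

$8,068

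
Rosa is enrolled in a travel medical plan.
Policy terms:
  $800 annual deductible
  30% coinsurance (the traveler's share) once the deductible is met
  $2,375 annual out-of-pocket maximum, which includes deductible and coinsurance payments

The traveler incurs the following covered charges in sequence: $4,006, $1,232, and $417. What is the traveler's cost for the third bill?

$125.10

#1 ($4,006): $800 finishes the deductible; $3,206 goes to coinsurance; 30% of $3,206 = $961.80. Traveler owes $1,761.80 (running OOP $1,761.80).
#2 ($1,232): deductible met; 30% of $1,232 = $369.60. Cost to traveler: $369.60. OOP to date $2,131.40.
#3 ($417): deductible already satisfied, so traveler's share is 30% × $417 = $125.10. Traveler pays $125.10; OOP now $2,256.50.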